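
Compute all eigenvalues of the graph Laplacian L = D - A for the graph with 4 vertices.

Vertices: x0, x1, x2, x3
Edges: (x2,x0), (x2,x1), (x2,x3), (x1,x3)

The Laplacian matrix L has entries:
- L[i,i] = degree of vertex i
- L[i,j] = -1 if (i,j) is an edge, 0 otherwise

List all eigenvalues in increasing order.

Degrees: deg(x0) = 1, deg(x1) = 2, deg(x2) = 3, deg(x3) = 2.
L = D − A with rows/columns ordered (x0, x1, x2, x3):
  [ 1,  0, -1,  0]
  [ 0,  2, -1, -1]
  [-1, -1,  3, -1]
  [ 0, -1, -1,  2]
Characteristic polynomial: det(λI − L) = λ(λ − 1)(λ − 3)(λ − 4).
Roots: λ = 0; (λ − 1) = 0 ⇒ λ = 1; (λ − 3) = 0 ⇒ λ = 3; (λ − 4) = 0 ⇒ λ = 4.
(Check: the roots sum (with multiplicity) to 8, matching trace L = Σdeg = 2·4 = 8.)
Laplacian eigenvalues (increasing order): [0.0, 1.0, 3.0, 4.0]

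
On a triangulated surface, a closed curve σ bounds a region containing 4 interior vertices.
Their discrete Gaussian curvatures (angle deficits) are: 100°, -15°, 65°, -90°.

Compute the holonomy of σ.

Holonomy = total enclosed curvature = 100° + (-15°) + 65° + (-90°) = 60°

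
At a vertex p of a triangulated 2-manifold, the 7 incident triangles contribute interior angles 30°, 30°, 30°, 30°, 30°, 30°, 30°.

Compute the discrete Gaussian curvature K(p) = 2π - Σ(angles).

Sum of angles = 210°. K = 360° - 210° = 150°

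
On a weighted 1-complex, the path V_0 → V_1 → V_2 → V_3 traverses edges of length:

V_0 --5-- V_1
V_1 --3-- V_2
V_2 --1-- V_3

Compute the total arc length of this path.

Arc length = 5 + 3 + 1 = 9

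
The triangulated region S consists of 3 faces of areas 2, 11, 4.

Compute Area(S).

2 + 11 + 4 = 17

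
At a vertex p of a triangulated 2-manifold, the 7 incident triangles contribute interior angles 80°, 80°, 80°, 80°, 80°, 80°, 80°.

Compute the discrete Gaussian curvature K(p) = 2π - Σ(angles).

Sum of angles = 560°. K = 360° - 560° = -200°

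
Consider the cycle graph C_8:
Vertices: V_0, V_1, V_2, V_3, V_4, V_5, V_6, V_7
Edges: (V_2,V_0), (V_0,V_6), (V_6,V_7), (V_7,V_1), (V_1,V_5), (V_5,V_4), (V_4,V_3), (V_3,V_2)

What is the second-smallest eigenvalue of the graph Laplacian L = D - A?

The cycle graph C_n has Laplacian eigenvalues λ_k = 2 − 2cos(2πk/n), k = 0, 1, …, n−1. Here n = 8:
k=0: 2 − 2cos(0) = 0.0; k=1: 2 − 2cos(π/4) = 0.5858; k=2: 2 − 2cos(π/2) = 2.0; k=3: 2 − 2cos(3π/4) = 3.4142; k=4: 2 − 2cos(π) = 4.0; k=5: 2 − 2cos(5π/4) = 3.4142; k=6: 2 − 2cos(3π/2) = 2.0; k=7: 2 − 2cos(7π/4) = 0.5858.
Laplacian eigenvalues: [0.0, 0.5858, 0.5858, 2.0, 2.0, 3.4142, 3.4142, 4.0]. Algebraic connectivity (smallest non-zero eigenvalue) = 0.5858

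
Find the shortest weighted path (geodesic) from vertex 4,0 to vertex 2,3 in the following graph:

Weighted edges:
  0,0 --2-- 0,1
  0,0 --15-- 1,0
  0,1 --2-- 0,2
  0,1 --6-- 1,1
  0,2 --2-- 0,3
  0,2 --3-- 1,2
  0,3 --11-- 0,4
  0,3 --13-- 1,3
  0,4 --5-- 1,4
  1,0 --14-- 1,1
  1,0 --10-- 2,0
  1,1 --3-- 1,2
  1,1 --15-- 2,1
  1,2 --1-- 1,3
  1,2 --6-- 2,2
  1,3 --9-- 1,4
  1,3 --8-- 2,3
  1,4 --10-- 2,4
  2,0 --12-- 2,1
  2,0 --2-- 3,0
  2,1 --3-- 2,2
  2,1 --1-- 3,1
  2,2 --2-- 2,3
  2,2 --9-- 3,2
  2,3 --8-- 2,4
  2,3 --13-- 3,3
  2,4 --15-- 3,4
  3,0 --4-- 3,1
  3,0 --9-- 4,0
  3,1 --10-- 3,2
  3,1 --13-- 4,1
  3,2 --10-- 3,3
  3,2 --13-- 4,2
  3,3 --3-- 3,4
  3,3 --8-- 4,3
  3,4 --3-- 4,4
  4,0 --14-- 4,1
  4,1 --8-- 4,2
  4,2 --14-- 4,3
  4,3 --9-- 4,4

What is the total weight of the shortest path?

Shortest path: 4,0 → 3,0 → 3,1 → 2,1 → 2,2 → 2,3, total weight = 19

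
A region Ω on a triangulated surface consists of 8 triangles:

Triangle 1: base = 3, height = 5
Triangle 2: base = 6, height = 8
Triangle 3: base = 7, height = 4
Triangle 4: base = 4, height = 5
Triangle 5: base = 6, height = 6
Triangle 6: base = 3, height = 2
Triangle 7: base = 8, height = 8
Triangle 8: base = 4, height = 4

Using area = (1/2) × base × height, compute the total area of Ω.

(1/2)×3×5 + (1/2)×6×8 + (1/2)×7×4 + (1/2)×4×5 + (1/2)×6×6 + (1/2)×3×2 + (1/2)×8×8 + (1/2)×4×4 = 116.5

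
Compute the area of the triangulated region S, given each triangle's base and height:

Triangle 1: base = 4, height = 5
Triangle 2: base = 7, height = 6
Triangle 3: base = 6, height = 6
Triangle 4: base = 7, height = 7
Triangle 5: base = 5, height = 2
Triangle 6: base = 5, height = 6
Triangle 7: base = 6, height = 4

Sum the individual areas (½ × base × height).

(1/2)×4×5 + (1/2)×7×6 + (1/2)×6×6 + (1/2)×7×7 + (1/2)×5×2 + (1/2)×5×6 + (1/2)×6×4 = 105.5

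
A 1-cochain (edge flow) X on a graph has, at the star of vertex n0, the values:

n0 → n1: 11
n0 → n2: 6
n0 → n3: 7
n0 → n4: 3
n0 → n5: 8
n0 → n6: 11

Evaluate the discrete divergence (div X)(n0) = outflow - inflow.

Divergence = sum of outgoing flows = 11 + 6 + 7 + 3 + 8 + 11 = 46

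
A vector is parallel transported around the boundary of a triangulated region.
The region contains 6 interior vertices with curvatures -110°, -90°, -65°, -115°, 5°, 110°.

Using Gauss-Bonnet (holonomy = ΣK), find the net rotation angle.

Holonomy = total enclosed curvature = (-110°) + (-90°) + (-65°) + (-115°) + 5° + 110° = -265°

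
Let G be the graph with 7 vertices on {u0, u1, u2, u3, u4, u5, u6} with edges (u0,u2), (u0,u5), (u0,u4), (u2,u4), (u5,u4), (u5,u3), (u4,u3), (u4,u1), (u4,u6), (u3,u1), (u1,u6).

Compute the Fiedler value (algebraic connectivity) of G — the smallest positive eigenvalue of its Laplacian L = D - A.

Degrees: deg(u0) = 3, deg(u1) = 3, deg(u2) = 2, deg(u3) = 3, deg(u4) = 6, deg(u5) = 3, deg(u6) = 2.
L = D − A with rows/columns ordered (u0, u1, u2, u3, u4, u5, u6):
  [ 3,  0, -1,  0, -1, -1,  0]
  [ 0,  3,  0, -1, -1,  0, -1]
  [-1,  0,  2,  0, -1,  0,  0]
  [ 0, -1,  0,  3, -1, -1,  0]
  [-1, -1, -1, -1,  6, -1, -1]
  [-1,  0,  0, -1, -1,  3,  0]
  [ 0, -1,  0,  0, -1,  0,  2]
Characteristic polynomial: det(λI − L) = λ(λ² − 6λ + 6)(λ − 2)(λ − 3)(λ − 4)(λ − 7).
Roots: λ = 0; (λ² − 6λ + 6) = 0 ⇒ λ = 3 ± √3 ≈ 1.2679, 4.7321; (λ − 2) = 0 ⇒ λ = 2; (λ − 3) = 0 ⇒ λ = 3; (λ − 4) = 0 ⇒ λ = 4; (λ − 7) = 0 ⇒ λ = 7.
(Check: the roots sum (with multiplicity) to 22, matching trace L = Σdeg = 2·11 = 22.)
Laplacian eigenvalues: [0.0, 1.2679, 2.0, 3.0, 4.0, 4.7321, 7.0]. Algebraic connectivity (smallest non-zero eigenvalue) = 1.2679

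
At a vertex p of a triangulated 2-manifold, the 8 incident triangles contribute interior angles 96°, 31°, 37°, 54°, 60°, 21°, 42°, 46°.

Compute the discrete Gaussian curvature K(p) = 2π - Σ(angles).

Sum of angles = 387°. K = 360° - 387° = -27° = -3π/20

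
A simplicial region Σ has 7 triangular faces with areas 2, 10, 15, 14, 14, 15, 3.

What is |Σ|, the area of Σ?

2 + 10 + 15 + 14 + 14 + 15 + 3 = 73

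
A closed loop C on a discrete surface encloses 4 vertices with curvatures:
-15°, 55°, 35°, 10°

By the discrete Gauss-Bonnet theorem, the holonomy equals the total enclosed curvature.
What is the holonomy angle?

Holonomy = total enclosed curvature = (-15°) + 55° + 35° + 10° = 85°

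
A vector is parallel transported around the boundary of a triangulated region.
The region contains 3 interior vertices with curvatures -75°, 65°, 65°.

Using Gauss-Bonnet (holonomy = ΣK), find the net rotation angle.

Holonomy = total enclosed curvature = (-75°) + 65° + 65° = 55°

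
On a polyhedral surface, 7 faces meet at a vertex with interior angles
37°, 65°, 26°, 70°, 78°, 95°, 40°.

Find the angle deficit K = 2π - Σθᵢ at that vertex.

Sum of angles = 411°. K = 360° - 411° = -51° = -17π/60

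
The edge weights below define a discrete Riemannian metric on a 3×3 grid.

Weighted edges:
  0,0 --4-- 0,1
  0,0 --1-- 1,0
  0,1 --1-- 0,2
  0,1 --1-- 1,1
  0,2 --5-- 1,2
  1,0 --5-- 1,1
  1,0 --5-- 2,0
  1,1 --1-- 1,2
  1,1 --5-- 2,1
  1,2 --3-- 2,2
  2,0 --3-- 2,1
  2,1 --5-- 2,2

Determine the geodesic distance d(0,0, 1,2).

Shortest path: 0,0 → 0,1 → 1,1 → 1,2, total weight = 6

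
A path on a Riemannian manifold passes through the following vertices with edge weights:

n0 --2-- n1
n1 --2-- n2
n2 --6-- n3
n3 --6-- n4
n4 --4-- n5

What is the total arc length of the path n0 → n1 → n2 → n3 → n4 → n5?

Arc length = 2 + 2 + 6 + 6 + 4 = 20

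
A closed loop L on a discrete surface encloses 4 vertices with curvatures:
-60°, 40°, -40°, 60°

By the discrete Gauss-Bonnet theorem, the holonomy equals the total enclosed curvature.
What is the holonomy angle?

Holonomy = total enclosed curvature = (-60°) + 40° + (-40°) + 60° = 0°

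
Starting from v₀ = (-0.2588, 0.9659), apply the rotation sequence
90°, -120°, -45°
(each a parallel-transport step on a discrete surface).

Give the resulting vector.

Total rotation: 90° + (-120°) + (-45°) = -75°. Final vector: (0.8660, 0.5000)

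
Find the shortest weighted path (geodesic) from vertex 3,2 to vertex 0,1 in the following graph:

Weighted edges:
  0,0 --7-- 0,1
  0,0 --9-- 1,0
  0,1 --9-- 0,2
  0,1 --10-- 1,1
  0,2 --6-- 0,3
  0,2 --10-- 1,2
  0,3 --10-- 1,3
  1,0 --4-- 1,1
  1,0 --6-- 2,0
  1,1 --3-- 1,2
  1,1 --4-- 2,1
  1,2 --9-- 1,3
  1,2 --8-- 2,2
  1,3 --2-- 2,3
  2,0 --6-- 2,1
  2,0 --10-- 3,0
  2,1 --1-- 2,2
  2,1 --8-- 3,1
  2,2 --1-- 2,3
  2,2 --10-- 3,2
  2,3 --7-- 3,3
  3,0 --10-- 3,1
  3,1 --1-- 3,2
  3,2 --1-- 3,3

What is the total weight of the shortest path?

Shortest path: 3,2 → 3,1 → 2,1 → 1,1 → 0,1, total weight = 23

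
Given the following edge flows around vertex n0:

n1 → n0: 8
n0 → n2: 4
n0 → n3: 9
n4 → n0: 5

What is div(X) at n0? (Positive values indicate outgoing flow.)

Divergence = sum of outgoing flows = (-8) + 4 + 9 + (-5) = 0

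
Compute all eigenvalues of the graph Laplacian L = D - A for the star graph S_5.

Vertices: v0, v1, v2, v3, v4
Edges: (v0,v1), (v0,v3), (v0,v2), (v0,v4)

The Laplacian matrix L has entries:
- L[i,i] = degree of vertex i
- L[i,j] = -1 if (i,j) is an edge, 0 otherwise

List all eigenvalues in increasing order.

The star S_5 is the complete bipartite graph K_{1,4} (one hub of degree 4, 4 leaves of degree 1). The Laplacian spectrum of K_{p,q} is 0, p (multiplicity q−1), q (multiplicity p−1), p+q. With p = 1, q = 4: 0 once, 1 with multiplicity 3, and 5 once. (Check: trace L = sum of degrees = 8 = 3·1 + 5.)
Laplacian eigenvalues (increasing order): [0.0, 1.0, 1.0, 1.0, 5.0]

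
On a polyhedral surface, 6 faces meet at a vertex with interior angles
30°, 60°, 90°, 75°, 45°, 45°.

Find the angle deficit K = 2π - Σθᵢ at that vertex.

Sum of angles = 345°. K = 360° - 345° = 15°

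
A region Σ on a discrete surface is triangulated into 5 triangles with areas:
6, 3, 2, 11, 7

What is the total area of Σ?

6 + 3 + 2 + 11 + 7 = 29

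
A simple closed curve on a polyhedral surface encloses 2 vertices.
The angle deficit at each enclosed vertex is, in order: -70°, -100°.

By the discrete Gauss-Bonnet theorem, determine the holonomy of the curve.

Holonomy = total enclosed curvature = (-70°) + (-100°) = -170°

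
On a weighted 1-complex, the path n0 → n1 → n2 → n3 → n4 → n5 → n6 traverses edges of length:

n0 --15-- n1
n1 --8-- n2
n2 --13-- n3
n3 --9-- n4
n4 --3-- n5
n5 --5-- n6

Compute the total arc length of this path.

Arc length = 15 + 8 + 13 + 9 + 3 + 5 = 53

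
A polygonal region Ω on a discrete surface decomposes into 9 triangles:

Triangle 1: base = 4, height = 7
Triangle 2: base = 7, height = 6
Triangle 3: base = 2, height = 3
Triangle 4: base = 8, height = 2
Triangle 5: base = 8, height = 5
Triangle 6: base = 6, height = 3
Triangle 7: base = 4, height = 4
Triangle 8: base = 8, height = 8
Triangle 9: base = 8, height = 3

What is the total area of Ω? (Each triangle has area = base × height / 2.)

(1/2)×4×7 + (1/2)×7×6 + (1/2)×2×3 + (1/2)×8×2 + (1/2)×8×5 + (1/2)×6×3 + (1/2)×4×4 + (1/2)×8×8 + (1/2)×8×3 = 127.0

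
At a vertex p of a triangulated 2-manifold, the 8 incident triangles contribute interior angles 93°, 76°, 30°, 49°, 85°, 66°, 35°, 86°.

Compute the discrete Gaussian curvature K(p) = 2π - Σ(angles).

Sum of angles = 520°. K = 360° - 520° = -160° = -8π/9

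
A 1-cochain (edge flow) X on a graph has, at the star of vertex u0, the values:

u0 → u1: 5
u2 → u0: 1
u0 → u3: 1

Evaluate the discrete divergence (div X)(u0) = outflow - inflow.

Divergence = sum of outgoing flows = 5 + (-1) + 1 = 5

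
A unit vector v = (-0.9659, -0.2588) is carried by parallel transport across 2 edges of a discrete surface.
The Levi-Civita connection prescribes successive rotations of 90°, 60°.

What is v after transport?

Total rotation: 90° + 60° = 150°. Final vector: (0.9659, -0.2588)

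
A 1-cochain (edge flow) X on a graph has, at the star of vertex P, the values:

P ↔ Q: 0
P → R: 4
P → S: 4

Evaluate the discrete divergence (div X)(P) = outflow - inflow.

Divergence = sum of outgoing flows = 0 + 4 + 4 = 8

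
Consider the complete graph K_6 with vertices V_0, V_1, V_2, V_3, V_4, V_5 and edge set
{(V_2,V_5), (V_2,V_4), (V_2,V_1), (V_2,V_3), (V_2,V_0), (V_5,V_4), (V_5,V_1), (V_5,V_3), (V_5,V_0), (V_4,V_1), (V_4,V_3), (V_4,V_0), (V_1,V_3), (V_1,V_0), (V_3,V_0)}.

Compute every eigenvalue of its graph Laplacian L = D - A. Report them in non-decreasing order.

For the complete graph K_n, L = nI − J (J = all-ones matrix). J has eigenvalues n (once, eigenvector 𝟙) and 0 (multiplicity n−1), so L has eigenvalues 0 (once) and n (multiplicity n−1). Here n = 6: eigenvalue 0 once and 6 with multiplicity 5.
Laplacian eigenvalues (increasing order): [0.0, 6.0, 6.0, 6.0, 6.0, 6.0]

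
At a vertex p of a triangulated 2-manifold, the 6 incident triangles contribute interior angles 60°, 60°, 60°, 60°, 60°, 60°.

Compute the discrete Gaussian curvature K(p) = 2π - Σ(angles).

Sum of angles = 360°. K = 360° - 360° = 0°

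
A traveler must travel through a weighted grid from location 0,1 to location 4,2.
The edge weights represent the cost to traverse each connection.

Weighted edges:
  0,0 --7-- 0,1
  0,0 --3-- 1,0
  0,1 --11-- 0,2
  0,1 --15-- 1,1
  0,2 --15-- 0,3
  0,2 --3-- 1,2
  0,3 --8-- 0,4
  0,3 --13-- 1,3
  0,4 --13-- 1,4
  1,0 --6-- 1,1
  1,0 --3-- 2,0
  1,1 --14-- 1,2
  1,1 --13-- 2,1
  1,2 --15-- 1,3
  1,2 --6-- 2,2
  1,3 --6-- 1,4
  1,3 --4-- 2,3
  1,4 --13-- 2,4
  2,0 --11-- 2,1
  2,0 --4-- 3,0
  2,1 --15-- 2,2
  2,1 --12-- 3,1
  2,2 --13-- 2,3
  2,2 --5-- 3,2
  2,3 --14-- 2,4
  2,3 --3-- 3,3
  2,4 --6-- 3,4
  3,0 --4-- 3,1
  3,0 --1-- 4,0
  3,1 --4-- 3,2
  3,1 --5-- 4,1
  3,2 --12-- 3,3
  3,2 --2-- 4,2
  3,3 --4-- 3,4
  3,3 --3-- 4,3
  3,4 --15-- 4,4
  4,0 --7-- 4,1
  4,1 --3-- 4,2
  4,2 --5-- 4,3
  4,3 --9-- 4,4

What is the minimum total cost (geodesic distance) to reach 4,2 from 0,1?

Shortest path: 0,1 → 0,2 → 1,2 → 2,2 → 3,2 → 4,2, total weight = 27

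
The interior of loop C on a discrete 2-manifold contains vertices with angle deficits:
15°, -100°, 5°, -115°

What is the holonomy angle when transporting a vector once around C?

Holonomy = total enclosed curvature = 15° + (-100°) + 5° + (-115°) = -195°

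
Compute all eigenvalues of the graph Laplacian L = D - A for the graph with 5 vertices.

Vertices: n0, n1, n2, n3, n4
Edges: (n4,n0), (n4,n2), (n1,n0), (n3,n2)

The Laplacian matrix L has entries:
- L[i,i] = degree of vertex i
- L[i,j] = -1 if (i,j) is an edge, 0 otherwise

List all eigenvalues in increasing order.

Degrees: deg(n0) = 2, deg(n1) = 1, deg(n2) = 2, deg(n3) = 1, deg(n4) = 2.
L = D − A with rows/columns ordered (n0, n1, n2, n3, n4):
  [ 2, -1,  0,  0, -1]
  [-1,  1,  0,  0,  0]
  [ 0,  0,  2, -1, -1]
  [ 0,  0, -1,  1,  0]
  [-1,  0, -1,  0,  2]
Characteristic polynomial: det(λI − L) = λ(λ² − 3λ + 1)(λ² − 5λ + 5).
Roots: λ = 0; (λ² − 3λ + 1) = 0 ⇒ λ = (3 ± √5)/2 ≈ 0.382, 2.618; (λ² − 5λ + 5) = 0 ⇒ λ = (5 ± √5)/2 ≈ 1.382, 3.618.
(Check: the roots sum (with multiplicity) to 8, matching trace L = Σdeg = 2·4 = 8.)
Laplacian eigenvalues (increasing order): [0.0, 0.382, 1.382, 2.618, 3.618]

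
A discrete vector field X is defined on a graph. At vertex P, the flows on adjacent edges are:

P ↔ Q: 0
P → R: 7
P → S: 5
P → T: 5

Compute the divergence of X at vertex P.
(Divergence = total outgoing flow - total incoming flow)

Divergence = sum of outgoing flows = 0 + 7 + 5 + 5 = 17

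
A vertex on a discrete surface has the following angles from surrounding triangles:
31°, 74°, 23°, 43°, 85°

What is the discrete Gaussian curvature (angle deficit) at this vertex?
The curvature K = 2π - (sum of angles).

Sum of angles = 256°. K = 360° - 256° = 104° = 26π/45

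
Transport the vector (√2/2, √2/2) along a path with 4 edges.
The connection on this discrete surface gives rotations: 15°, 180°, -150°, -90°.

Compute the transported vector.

Total rotation: 15° + 180° + (-150°) + (-90°) = -45°. Final vector: (1, 0)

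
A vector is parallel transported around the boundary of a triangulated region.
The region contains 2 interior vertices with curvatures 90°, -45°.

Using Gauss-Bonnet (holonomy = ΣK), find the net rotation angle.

Holonomy = total enclosed curvature = 90° + (-45°) = 45°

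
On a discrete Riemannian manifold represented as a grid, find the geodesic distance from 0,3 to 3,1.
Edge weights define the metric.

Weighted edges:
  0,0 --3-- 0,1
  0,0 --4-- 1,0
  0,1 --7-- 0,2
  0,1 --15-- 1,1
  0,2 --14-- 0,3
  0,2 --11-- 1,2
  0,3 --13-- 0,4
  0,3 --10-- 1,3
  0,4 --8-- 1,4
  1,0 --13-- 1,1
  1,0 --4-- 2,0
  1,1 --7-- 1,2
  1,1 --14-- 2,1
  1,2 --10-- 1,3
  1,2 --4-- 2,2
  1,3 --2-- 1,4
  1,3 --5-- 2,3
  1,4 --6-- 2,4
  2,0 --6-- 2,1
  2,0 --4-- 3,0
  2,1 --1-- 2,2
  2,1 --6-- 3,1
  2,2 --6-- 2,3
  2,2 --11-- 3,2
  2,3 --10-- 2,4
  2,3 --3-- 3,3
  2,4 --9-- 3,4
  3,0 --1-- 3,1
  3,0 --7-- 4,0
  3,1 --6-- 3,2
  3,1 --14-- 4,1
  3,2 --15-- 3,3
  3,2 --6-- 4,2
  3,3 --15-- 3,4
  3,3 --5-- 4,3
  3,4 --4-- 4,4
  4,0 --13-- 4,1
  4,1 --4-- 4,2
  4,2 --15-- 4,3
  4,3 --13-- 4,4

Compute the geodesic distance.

Shortest path: 0,3 → 1,3 → 2,3 → 2,2 → 2,1 → 3,1, total weight = 28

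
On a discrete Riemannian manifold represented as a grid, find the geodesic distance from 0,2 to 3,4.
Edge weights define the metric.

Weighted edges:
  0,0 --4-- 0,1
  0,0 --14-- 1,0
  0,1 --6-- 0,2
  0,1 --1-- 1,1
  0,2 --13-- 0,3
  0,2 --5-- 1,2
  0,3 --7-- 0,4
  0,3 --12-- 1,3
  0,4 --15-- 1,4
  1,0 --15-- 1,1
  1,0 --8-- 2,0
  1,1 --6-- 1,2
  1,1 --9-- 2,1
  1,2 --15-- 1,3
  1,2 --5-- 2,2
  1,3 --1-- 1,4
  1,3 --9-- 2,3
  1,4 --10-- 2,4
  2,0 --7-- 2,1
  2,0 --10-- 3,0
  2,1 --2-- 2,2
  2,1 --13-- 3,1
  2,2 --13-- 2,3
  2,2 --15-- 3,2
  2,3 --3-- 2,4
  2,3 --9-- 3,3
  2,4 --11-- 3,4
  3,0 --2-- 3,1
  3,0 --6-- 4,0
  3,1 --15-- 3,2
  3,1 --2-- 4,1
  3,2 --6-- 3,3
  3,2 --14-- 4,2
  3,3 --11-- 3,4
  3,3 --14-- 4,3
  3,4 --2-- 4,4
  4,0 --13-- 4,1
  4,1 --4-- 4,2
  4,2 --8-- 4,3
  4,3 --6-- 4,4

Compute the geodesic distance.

Shortest path: 0,2 → 1,2 → 2,2 → 2,3 → 2,4 → 3,4, total weight = 37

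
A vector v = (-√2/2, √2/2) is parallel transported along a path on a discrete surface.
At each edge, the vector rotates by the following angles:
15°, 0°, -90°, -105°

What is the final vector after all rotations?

Total rotation: 15° + 0° + (-90°) + (-105°) = -180° ≡ 180° (mod 360°). Final vector: (0.7071, -0.7071)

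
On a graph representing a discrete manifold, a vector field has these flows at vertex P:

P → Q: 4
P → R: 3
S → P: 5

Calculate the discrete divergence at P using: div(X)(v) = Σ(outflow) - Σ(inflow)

Divergence = sum of outgoing flows = 4 + 3 + (-5) = 2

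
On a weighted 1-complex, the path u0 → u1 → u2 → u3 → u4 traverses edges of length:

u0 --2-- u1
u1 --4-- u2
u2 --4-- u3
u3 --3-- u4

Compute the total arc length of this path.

Arc length = 2 + 4 + 4 + 3 = 13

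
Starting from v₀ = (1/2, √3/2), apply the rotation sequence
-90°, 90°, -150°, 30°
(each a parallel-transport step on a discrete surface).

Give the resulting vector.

Total rotation: (-90°) + 90° + (-150°) + 30° = -120°. Final vector: (0.5000, -0.8660)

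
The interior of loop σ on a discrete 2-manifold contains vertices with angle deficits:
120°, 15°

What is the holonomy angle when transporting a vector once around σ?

Holonomy = total enclosed curvature = 120° + 15° = 135°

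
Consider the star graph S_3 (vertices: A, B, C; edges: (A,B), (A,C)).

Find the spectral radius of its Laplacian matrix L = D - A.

The star S_3 is the complete bipartite graph K_{1,2} (one hub of degree 2, 2 leaves of degree 1). The Laplacian spectrum of K_{p,q} is 0, p (multiplicity q−1), q (multiplicity p−1), p+q. With p = 1, q = 2: 0 once, 1 with multiplicity 1, and 3 once. (Check: trace L = sum of degrees = 4 = 1·1 + 3.)
Laplacian eigenvalues: [0.0, 1.0, 3.0]. Largest eigenvalue (spectral radius) = 3.0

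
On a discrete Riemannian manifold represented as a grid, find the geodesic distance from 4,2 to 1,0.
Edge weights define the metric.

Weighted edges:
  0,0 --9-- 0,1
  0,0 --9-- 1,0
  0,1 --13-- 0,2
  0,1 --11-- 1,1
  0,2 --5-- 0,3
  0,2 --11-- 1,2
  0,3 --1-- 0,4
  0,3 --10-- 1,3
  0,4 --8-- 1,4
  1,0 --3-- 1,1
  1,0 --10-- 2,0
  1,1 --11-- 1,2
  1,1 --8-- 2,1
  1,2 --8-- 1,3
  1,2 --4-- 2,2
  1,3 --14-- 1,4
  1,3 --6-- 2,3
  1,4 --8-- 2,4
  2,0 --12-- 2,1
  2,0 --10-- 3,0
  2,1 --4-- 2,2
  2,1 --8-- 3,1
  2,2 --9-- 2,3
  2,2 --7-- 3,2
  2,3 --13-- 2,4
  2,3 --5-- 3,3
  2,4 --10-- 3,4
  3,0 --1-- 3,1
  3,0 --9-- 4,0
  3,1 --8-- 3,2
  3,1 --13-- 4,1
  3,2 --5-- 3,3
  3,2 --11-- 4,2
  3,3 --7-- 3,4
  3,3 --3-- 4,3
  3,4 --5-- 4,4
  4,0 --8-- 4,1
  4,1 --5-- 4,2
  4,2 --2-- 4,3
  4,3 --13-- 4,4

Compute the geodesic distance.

Shortest path: 4,2 → 4,3 → 3,3 → 3,2 → 2,2 → 2,1 → 1,1 → 1,0, total weight = 32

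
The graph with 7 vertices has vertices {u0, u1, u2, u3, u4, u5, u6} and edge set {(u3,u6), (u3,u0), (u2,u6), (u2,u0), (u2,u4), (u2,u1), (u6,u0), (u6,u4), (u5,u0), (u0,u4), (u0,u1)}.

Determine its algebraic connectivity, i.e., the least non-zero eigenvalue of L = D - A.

Degrees: deg(u0) = 6, deg(u1) = 2, deg(u2) = 4, deg(u3) = 2, deg(u4) = 3, deg(u5) = 1, deg(u6) = 4.
L = D − A with rows/columns ordered (u0, u1, u2, u3, u4, u5, u6):
  [ 6, -1, -1, -1, -1, -1, -1]
  [-1,  2, -1,  0,  0,  0,  0]
  [-1, -1,  4,  0, -1,  0, -1]
  [-1,  0,  0,  2,  0,  0, -1]
  [-1,  0, -1,  0,  3,  0, -1]
  [-1,  0,  0,  0,  0,  1,  0]
  [-1,  0, -1, -1, -1,  0,  4]
Characteristic polynomial: det(λI − L) = λ(λ − 1)(λ² − 7λ + 9)(λ² − 7λ + 11)(λ − 7).
Roots: λ = 0; (λ − 1) = 0 ⇒ λ = 1; (λ² − 7λ + 9) = 0 ⇒ λ = (7 ± √13)/2 ≈ 1.6972, 5.3028; (λ² − 7λ + 11) = 0 ⇒ λ = (7 ± √5)/2 ≈ 2.382, 4.618; (λ − 7) = 0 ⇒ λ = 7.
(Check: the roots sum (with multiplicity) to 22, matching trace L = Σdeg = 2·11 = 22.)
Laplacian eigenvalues: [0.0, 1.0, 1.6972, 2.382, 4.618, 5.3028, 7.0]. Algebraic connectivity (smallest non-zero eigenvalue) = 1.0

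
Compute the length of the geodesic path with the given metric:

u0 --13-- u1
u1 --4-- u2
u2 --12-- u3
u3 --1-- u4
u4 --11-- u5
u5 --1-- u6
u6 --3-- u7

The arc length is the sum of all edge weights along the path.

Arc length = 13 + 4 + 12 + 1 + 11 + 1 + 3 = 45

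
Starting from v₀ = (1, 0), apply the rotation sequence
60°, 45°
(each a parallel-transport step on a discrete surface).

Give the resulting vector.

Total rotation: 60° + 45° = 105°. Final vector: (-0.2588, 0.9659)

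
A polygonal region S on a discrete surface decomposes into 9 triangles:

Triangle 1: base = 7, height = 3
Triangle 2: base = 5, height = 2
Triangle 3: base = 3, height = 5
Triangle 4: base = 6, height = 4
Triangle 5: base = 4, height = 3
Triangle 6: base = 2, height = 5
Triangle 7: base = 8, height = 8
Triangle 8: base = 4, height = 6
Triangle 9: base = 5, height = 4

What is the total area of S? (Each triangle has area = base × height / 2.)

(1/2)×7×3 + (1/2)×5×2 + (1/2)×3×5 + (1/2)×6×4 + (1/2)×4×3 + (1/2)×2×5 + (1/2)×8×8 + (1/2)×4×6 + (1/2)×5×4 = 100.0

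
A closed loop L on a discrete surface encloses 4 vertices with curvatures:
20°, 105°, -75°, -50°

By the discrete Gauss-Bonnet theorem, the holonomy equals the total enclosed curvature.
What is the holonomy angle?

Holonomy = total enclosed curvature = 20° + 105° + (-75°) + (-50°) = 0°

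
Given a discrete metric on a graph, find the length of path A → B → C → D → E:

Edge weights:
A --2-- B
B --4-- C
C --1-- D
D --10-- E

Arc length = 2 + 4 + 1 + 10 = 17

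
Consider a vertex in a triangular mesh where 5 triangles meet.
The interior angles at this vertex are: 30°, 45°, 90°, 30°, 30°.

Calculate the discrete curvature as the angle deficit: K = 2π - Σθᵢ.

Sum of angles = 225°. K = 360° - 225° = 135° = 3π/4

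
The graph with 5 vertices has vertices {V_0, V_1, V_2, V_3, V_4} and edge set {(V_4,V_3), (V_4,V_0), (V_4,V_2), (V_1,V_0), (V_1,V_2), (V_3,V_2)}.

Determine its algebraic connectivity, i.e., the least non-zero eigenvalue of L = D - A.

Degrees: deg(V_0) = 2, deg(V_1) = 2, deg(V_2) = 3, deg(V_3) = 2, deg(V_4) = 3.
L = D − A with rows/columns ordered (V_0, V_1, V_2, V_3, V_4):
  [ 2, -1,  0,  0, -1]
  [-1,  2, -1,  0,  0]
  [ 0, -1,  3, -1, -1]
  [ 0,  0, -1,  2, -1]
  [-1,  0, -1, -1,  3]
Characteristic polynomial: det(λI − L) = λ(λ² − 5λ + 5)(λ² − 7λ + 11).
Roots: λ = 0; (λ² − 5λ + 5) = 0 ⇒ λ = (5 ± √5)/2 ≈ 1.382, 3.618; (λ² − 7λ + 11) = 0 ⇒ λ = (7 ± √5)/2 ≈ 2.382, 4.618.
(Check: the roots sum (with multiplicity) to 12, matching trace L = Σdeg = 2·6 = 12.)
Laplacian eigenvalues: [0.0, 1.382, 2.382, 3.618, 4.618]. Algebraic connectivity (smallest non-zero eigenvalue) = 1.382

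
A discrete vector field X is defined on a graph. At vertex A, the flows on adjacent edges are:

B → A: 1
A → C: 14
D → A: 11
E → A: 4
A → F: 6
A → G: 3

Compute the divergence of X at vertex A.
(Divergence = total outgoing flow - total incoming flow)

Divergence = sum of outgoing flows = (-1) + 14 + (-11) + (-4) + 6 + 3 = 7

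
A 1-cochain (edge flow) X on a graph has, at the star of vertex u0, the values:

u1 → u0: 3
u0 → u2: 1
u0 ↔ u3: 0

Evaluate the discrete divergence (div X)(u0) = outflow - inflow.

Divergence = sum of outgoing flows = (-3) + 1 + 0 = -2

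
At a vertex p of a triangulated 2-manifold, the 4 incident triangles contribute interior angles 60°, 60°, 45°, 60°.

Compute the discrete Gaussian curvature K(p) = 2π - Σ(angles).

Sum of angles = 225°. K = 360° - 225° = 135°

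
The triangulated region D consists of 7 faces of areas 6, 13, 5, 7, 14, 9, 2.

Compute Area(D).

6 + 13 + 5 + 7 + 14 + 9 + 2 = 56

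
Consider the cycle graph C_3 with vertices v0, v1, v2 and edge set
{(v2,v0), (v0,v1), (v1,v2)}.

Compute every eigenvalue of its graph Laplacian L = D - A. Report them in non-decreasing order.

The cycle graph C_n has Laplacian eigenvalues λ_k = 2 − 2cos(2πk/n), k = 0, 1, …, n−1. Here n = 3:
k=0: 2 − 2cos(0) = 0.0; k=1: 2 − 2cos(2π/3) = 3.0; k=2: 2 − 2cos(4π/3) = 3.0.
Laplacian eigenvalues (increasing order): [0.0, 3.0, 3.0]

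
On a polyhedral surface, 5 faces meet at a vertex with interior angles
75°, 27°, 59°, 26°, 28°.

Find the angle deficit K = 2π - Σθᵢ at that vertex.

Sum of angles = 215°. K = 360° - 215° = 145° = 29π/36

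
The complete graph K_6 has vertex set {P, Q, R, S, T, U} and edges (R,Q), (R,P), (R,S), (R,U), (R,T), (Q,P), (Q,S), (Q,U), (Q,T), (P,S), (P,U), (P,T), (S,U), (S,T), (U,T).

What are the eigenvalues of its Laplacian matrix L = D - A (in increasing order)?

For the complete graph K_n, L = nI − J (J = all-ones matrix). J has eigenvalues n (once, eigenvector 𝟙) and 0 (multiplicity n−1), so L has eigenvalues 0 (once) and n (multiplicity n−1). Here n = 6: eigenvalue 0 once and 6 with multiplicity 5.
Laplacian eigenvalues (increasing order): [0.0, 6.0, 6.0, 6.0, 6.0, 6.0]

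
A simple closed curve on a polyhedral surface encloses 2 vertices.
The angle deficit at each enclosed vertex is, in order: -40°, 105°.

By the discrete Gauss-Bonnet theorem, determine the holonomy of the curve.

Holonomy = total enclosed curvature = (-40°) + 105° = 65°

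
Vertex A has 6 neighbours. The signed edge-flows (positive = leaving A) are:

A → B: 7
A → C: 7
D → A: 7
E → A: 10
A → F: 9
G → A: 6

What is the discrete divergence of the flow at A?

Divergence = sum of outgoing flows = 7 + 7 + (-7) + (-10) + 9 + (-6) = 0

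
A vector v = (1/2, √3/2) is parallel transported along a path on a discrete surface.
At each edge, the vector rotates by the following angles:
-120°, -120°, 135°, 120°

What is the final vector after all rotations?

Total rotation: (-120°) + (-120°) + 135° + 120° = 15°. Final vector: (0.2588, 0.9659)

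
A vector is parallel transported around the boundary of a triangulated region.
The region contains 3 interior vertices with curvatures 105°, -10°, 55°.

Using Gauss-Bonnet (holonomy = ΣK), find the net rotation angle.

Holonomy = total enclosed curvature = 105° + (-10°) + 55° = 150°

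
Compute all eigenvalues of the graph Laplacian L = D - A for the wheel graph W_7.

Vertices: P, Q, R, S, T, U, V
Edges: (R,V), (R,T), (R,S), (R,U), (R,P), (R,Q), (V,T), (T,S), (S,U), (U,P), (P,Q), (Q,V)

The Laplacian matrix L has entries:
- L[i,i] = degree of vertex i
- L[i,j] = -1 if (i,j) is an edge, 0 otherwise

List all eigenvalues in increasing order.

The wheel W_7 is the join K_1 ∨ C_6 (a hub joined to every vertex of a cycle of length 6). For a join G ∨ H (G on p vertices, H on q vertices) the Laplacian spectrum is 0, p+q, the eigenvalues of L(G) other than one 0 each shifted by +q, and the eigenvalues of L(H) other than one 0 each shifted by +p. With G = K_1 (p = 1, nothing left after dropping its 0) and H = C_6 (q = 6, eigenvalues 2 − 2cos(2πk/6), k = 0, …, 5; drop k = 0), the spectrum of W_7 is 0, 7, and 1 + (2 − 2cos(2πk/6)) = 3 − 2cos(2πk/6) for k = 1, …, 5:
k=1: 3 − 2cos(π/3) = 2.0; k=2: 3 − 2cos(2π/3) = 4.0; k=3: 3 − 2cos(π) = 5.0; k=4: 3 − 2cos(4π/3) = 4.0; k=5: 3 − 2cos(5π/3) = 2.0.
Laplacian eigenvalues (increasing order): [0.0, 2.0, 2.0, 4.0, 4.0, 5.0, 7.0]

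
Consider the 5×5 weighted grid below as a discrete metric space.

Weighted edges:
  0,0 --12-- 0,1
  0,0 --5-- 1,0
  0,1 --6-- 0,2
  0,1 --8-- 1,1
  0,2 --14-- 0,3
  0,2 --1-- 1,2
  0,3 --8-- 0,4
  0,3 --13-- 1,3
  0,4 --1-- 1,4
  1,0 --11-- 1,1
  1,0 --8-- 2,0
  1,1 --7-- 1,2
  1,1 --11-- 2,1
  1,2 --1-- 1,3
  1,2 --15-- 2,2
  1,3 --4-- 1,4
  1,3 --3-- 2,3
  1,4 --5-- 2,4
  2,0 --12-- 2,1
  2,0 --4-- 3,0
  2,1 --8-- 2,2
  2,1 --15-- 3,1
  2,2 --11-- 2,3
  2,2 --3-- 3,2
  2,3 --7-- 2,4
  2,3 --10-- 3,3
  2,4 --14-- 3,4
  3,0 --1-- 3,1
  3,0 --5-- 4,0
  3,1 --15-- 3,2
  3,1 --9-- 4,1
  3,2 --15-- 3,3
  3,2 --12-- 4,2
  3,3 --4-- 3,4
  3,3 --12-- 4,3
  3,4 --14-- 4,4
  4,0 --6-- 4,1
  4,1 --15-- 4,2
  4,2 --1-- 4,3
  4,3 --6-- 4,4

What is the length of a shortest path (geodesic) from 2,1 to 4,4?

Shortest path: 2,1 → 2,2 → 3,2 → 4,2 → 4,3 → 4,4, total weight = 30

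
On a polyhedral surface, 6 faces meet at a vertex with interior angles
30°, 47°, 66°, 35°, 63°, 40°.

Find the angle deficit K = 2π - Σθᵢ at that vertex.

Sum of angles = 281°. K = 360° - 281° = 79° = 79π/180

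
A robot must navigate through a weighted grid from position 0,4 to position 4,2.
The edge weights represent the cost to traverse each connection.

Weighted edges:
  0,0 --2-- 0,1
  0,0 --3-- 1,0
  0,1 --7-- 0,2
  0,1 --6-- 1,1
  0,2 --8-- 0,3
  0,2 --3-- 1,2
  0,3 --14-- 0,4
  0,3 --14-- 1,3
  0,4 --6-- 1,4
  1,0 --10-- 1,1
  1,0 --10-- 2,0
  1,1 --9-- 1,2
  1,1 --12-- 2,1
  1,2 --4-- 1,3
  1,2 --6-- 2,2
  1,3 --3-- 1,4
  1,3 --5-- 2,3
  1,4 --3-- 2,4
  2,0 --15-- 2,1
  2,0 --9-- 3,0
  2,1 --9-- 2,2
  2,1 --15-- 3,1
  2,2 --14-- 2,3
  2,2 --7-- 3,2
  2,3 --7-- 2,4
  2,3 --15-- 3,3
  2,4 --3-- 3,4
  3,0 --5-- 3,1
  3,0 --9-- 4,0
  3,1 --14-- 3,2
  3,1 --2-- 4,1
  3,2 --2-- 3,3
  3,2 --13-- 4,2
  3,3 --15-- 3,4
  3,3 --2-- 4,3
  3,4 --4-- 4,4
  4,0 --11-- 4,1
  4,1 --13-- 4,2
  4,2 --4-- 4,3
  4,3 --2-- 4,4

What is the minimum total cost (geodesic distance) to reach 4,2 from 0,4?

Shortest path: 0,4 → 1,4 → 2,4 → 3,4 → 4,4 → 4,3 → 4,2, total weight = 22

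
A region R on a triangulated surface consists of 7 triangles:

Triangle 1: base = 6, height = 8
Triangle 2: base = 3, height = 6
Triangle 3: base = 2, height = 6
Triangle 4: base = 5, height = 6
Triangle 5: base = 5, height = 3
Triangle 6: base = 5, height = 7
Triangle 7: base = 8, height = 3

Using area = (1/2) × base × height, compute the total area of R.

(1/2)×6×8 + (1/2)×3×6 + (1/2)×2×6 + (1/2)×5×6 + (1/2)×5×3 + (1/2)×5×7 + (1/2)×8×3 = 91.0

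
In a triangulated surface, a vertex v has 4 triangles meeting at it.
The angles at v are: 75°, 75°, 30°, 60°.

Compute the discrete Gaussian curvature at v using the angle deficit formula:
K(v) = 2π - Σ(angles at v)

Sum of angles = 240°. K = 360° - 240° = 120°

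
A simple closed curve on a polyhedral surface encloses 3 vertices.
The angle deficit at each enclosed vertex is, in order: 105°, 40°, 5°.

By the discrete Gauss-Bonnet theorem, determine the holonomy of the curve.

Holonomy = total enclosed curvature = 105° + 40° + 5° = 150°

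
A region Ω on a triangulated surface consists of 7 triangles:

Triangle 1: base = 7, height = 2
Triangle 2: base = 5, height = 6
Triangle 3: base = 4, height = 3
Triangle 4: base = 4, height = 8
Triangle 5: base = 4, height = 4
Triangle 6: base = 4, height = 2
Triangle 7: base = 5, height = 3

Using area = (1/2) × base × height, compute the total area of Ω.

(1/2)×7×2 + (1/2)×5×6 + (1/2)×4×3 + (1/2)×4×8 + (1/2)×4×4 + (1/2)×4×2 + (1/2)×5×3 = 63.5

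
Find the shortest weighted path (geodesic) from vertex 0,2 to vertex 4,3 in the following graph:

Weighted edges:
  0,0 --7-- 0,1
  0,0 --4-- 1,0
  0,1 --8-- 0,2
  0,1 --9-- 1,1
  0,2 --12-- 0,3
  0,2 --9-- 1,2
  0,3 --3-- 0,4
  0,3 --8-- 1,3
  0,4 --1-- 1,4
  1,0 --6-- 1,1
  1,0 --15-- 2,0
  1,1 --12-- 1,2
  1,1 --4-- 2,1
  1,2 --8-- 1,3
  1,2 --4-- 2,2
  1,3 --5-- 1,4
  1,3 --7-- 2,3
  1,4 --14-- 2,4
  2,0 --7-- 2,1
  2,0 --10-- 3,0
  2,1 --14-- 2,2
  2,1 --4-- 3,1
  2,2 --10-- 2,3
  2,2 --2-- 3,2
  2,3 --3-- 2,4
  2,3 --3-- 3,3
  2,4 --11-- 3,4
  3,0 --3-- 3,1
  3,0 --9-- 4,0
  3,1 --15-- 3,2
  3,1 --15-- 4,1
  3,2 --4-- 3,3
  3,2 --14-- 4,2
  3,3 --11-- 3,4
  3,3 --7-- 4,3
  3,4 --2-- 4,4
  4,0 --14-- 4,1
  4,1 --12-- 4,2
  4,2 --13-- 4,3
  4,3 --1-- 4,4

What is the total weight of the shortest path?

Shortest path: 0,2 → 1,2 → 2,2 → 3,2 → 3,3 → 4,3, total weight = 26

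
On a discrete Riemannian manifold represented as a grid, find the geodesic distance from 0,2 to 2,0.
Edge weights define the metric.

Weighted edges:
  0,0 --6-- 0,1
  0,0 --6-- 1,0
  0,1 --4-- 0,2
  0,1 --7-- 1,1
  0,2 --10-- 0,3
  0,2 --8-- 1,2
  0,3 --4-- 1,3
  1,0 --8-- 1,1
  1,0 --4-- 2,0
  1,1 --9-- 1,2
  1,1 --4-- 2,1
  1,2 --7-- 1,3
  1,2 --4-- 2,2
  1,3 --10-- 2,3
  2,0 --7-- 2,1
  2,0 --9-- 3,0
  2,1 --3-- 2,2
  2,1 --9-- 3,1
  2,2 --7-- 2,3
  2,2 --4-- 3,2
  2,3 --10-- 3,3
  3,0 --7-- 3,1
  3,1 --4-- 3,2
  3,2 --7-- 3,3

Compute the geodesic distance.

Shortest path: 0,2 → 0,1 → 0,0 → 1,0 → 2,0, total weight = 20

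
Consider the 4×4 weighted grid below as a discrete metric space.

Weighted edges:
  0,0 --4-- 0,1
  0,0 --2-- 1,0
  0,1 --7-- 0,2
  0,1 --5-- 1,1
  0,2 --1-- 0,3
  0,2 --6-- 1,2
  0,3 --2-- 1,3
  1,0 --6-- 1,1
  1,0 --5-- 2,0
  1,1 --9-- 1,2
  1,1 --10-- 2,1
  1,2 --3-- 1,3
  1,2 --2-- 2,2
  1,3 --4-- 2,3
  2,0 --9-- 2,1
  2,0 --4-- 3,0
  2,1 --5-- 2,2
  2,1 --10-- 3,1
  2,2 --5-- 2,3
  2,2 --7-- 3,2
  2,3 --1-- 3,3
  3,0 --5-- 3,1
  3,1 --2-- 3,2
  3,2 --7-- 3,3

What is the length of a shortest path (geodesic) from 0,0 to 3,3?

Shortest path: 0,0 → 0,1 → 0,2 → 0,3 → 1,3 → 2,3 → 3,3, total weight = 19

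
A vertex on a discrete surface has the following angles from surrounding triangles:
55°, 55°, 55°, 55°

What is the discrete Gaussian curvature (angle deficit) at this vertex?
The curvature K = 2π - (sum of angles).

Sum of angles = 220°. K = 360° - 220° = 140°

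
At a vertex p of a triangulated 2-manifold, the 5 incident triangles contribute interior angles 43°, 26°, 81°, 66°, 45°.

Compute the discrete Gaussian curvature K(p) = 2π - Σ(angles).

Sum of angles = 261°. K = 360° - 261° = 99° = 11π/20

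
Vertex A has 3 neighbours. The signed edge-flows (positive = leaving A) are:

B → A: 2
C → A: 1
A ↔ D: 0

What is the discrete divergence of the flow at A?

Divergence = sum of outgoing flows = (-2) + (-1) + 0 = -3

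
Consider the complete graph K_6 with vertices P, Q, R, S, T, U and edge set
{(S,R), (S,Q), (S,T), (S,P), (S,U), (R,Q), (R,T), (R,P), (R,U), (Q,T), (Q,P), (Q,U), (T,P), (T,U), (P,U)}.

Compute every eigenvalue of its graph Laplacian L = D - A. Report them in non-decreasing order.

For the complete graph K_n, L = nI − J (J = all-ones matrix). J has eigenvalues n (once, eigenvector 𝟙) and 0 (multiplicity n−1), so L has eigenvalues 0 (once) and n (multiplicity n−1). Here n = 6: eigenvalue 0 once and 6 with multiplicity 5.
Laplacian eigenvalues (increasing order): [0.0, 6.0, 6.0, 6.0, 6.0, 6.0]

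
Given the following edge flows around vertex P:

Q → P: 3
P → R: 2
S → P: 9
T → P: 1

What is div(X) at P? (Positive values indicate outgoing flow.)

Divergence = sum of outgoing flows = (-3) + 2 + (-9) + (-1) = -11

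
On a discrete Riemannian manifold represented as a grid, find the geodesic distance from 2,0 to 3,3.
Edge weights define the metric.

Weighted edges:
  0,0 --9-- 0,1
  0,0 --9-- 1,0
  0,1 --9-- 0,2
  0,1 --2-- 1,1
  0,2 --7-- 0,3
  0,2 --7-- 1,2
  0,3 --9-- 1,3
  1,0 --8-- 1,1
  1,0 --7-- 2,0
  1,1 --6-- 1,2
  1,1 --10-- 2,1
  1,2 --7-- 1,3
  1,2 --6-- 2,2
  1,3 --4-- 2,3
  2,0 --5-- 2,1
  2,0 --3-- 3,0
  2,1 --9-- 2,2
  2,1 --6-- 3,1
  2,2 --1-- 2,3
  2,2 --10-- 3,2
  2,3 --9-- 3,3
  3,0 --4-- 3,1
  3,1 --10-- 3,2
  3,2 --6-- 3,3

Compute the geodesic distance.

Shortest path: 2,0 → 3,0 → 3,1 → 3,2 → 3,3, total weight = 23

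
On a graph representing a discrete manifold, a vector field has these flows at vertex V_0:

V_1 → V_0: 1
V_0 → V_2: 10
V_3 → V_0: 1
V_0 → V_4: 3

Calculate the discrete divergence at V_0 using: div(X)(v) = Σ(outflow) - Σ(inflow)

Divergence = sum of outgoing flows = (-1) + 10 + (-1) + 3 = 11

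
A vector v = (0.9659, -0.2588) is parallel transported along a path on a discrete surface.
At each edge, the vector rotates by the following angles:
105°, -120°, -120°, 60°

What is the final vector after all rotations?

Total rotation: 105° + (-120°) + (-120°) + 60° = -75°. Final vector: (0, -1)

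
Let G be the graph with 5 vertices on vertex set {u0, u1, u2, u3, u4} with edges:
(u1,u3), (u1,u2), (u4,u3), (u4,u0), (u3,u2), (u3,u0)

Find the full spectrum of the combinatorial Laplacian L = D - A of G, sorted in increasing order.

Degrees: deg(u0) = 2, deg(u1) = 2, deg(u2) = 2, deg(u3) = 4, deg(u4) = 2.
L = D − A with rows/columns ordered (u0, u1, u2, u3, u4):
  [ 2,  0,  0, -1, -1]
  [ 0,  2, -1, -1,  0]
  [ 0, -1,  2, -1,  0]
  [-1, -1, -1,  4, -1]
  [-1,  0,  0, -1,  2]
Characteristic polynomial: det(λI − L) = λ(λ − 1)(λ − 3)²(λ − 5).
Roots: λ = 0; (λ − 1) = 0 ⇒ λ = 1; (λ − 3) = 0 ⇒ λ = 3 (multiplicity 2); (λ − 5) = 0 ⇒ λ = 5.
(Check: the roots sum (with multiplicity) to 12, matching trace L = Σdeg = 2·6 = 12.)
Laplacian eigenvalues (increasing order): [0.0, 1.0, 3.0, 3.0, 5.0]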